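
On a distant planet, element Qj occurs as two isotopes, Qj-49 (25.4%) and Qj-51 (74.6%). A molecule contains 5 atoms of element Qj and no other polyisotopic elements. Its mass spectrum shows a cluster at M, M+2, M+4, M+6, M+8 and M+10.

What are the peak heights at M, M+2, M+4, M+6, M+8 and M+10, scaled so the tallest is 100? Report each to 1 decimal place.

0.3 : 3.9 : 23.2 : 68.1 : 100.0 : 58.7

Expanding (0.254 + 0.746)^5:
P(M) = 0.254^5 = 0.001057
P(M+2) = 5 × 0.254^4 × 0.746^1 = 0.015525
P(M+4) = 10 × 0.254^3 × 0.746^2 = 0.091197
P(M+6) = 10 × 0.254^2 × 0.746^3 = 0.267845
P(M+8) = 5 × 0.254^1 × 0.746^4 = 0.393332
P(M+10) = 0.746^5 = 0.231044
The M+8 peak is largest (0.393332); scaling to 100 gives 0.3 : 3.9 : 23.2 : 68.1 : 100.0 : 58.7.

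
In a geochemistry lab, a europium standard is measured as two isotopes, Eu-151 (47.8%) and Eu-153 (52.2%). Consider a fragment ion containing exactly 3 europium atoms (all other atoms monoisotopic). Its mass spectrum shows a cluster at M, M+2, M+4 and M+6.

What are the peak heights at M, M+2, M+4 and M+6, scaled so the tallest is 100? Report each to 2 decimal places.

The 3 Eu atoms are independent, so intensities follow the terms of (0.478 + 0.522)^3.
P(M) = 0.478^3 = 0.109215
P(M+2) = 3 × 0.478^2 × 0.522^1 = 0.357806
P(M+4) = 3 × 0.478^1 × 0.522^2 = 0.390742
P(M+6) = 0.522^3 = 0.142237
The M+4 peak is largest (0.390742); scaling to 100 gives 27.95 : 91.57 : 100.00 : 36.40.

27.95 : 91.57 : 100.00 : 36.40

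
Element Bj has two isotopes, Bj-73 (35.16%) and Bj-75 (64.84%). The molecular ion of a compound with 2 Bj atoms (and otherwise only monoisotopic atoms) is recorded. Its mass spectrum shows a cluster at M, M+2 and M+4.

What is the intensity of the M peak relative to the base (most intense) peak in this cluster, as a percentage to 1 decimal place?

(0.3516 + 0.6484)^2 gives M 0.1236, M+2 0.4560, M+4 0.4204; the largest is M+2.
P(M+2) = C(2,1) × 0.3516^1 × 0.6484^1 = 2 × 0.3516 × 0.6484 = 0.455955 (base)
P(M) = C(2,0) × 0.3516^2 × 0.6484^0 = 1 × 0.12362256 × 1.0000 = 0.123623
Relative intensity = 0.123623 / 0.455955 × 100 = 27.1

27.1%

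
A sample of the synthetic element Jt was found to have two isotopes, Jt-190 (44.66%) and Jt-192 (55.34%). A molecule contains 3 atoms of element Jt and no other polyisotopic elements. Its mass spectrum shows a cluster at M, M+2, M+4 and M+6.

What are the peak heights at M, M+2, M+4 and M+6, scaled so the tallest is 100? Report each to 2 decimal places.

Each Jt atom is independently Jt-190 (p = 0.4466) or Jt-192 (q = 0.5534); the cluster is the binomial expansion (p + q)^3.
P(M) = 0.4466^3 = 0.089075
P(M+2) = 3 × 0.4466^2 × 0.5534^1 = 0.331129
P(M+4) = 3 × 0.4466^1 × 0.5534^2 = 0.410316
P(M+6) = 0.5534^3 = 0.169480
The M+4 peak is largest (0.410316); scaling to 100 gives 21.71 : 80.70 : 100.00 : 41.30.

21.71 : 80.70 : 100.00 : 41.30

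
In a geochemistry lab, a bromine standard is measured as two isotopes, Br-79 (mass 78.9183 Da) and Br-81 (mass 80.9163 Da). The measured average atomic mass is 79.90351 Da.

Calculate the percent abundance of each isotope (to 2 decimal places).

With x = fraction of Br-79 (so Br-81 is 1 − x):
78.9183·x + 80.9163·(1 − x) = 79.90351
(78.9183 − 80.9163)·x = 79.90351 − 80.9163
x = -1.01279 / -1.9980 = 0.50690 → 50.69% Br-79, 49.31% Br-81.

Br-79: 50.69%, Br-81: 49.31%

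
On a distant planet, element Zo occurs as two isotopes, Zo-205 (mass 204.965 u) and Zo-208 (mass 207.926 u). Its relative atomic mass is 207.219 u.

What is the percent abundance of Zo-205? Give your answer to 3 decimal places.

23.877%

Writing the weighted mean with unknown fraction x of Zo-205:
204.965·x + 207.926·(1 − x) = 207.219
(204.965 − 207.926)·x = 207.219 − 207.926
x = -0.707 / -2.961 = 0.23877 → 23.877% Zo-205, 76.123% Zo-208.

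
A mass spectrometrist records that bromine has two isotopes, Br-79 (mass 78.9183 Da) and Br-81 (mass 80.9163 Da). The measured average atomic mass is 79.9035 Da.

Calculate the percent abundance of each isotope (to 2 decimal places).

With x = fraction of Br-79 (so Br-81 is 1 − x):
78.9183·x + 80.9163·(1 − x) = 79.9035
(78.9183 − 80.9163)·x = 79.9035 − 80.9163
x = -1.0128 / -1.9980 = 0.50691 → 50.69% Br-79, 49.31% Br-81.

Br-79: 50.69%, Br-81: 49.31%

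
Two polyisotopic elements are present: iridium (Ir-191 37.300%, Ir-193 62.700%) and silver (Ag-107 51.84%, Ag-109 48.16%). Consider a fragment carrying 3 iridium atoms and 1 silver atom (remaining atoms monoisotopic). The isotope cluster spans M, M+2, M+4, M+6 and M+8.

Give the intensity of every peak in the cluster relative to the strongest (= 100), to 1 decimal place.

Iridium pattern (n=3): 0.05189512 : 0.26170165 : 0.43991135 : 0.24649188
Silver pattern (n=1): 0.5184 : 0.4816
Convolve the two distributions (both contribute in 2-u steps):
  M: 0.05189512×0.5184 = 0.026902
  M+2: 0.05189512×0.4816 + 0.26170165×0.5184 = 0.160659
  M+4: 0.26170165×0.4816 + 0.43991135×0.5184 = 0.354086
  M+6: 0.43991135×0.4816 + 0.24649188×0.5184 = 0.339643
  M+8: 0.24649188×0.4816 = 0.118710
Scale to base peak (0.354086) = 100: 7.6 : 45.4 : 100.0 : 95.9 : 33.5

7.6 : 45.4 : 100.0 : 95.9 : 33.5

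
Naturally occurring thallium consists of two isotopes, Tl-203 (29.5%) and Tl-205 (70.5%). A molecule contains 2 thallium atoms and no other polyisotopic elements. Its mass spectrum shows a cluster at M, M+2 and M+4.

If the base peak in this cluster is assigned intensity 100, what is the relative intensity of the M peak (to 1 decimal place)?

17.5

Term probabilities: M 0.0870, M+2 0.4160, M+4 0.4970. Base peak = M+4.
P(M+4) = C(2,2) × 0.295^0 × 0.705^2 = 1 × 1.0000 × 0.497025 = 0.497025 (base)
P(M) = C(2,0) × 0.295^2 × 0.705^0 = 1 × 0.087025 × 1.0000 = 0.087025
Relative intensity = 0.087025 / 0.497025 × 100 = 17.5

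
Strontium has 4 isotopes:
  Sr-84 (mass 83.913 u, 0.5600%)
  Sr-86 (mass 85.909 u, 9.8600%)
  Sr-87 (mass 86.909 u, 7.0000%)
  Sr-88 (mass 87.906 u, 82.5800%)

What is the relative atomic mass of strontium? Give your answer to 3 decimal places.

The abundance-weighted mean is 0.005600 × 83.913 + 0.098600 × 85.909 + 0.070000 × 86.909 + 0.825800 × 87.906
= 0.4699 + 8.4706 + 6.0836 + 72.5928 = 87.6169 u

87.617 u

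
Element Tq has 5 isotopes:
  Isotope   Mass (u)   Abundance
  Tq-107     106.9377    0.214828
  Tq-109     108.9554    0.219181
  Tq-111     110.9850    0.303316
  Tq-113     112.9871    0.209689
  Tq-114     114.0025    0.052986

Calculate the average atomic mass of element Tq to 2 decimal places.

The abundance-weighted mean is 0.214828 × 106.9377 + 0.219181 × 108.9554 + 0.303316 × 110.9850 + 0.209689 × 112.9871 + 0.052986 × 114.0025
= 22.97321 + 23.88095 + 33.66353 + 23.69215 + 6.04054 = 110.25038 u

110.25 u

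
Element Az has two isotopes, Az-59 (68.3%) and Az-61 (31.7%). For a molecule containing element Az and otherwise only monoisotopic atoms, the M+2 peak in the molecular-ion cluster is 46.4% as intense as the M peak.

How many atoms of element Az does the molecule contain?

1

For n independent Az atoms, I(M+2)/I(M) = n · (abundance Az-61) / (abundance Az-59) = n · 0.317/0.683.
n = 0.464 × 0.683/0.317 = 1.00 ≈ 1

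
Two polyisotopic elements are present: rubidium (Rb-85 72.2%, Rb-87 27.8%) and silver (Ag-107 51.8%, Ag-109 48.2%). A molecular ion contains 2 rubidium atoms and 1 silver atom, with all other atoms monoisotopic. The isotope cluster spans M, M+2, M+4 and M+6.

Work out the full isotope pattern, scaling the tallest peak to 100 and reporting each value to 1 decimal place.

58.8 : 100.0 : 50.9 : 8.1

Rubidium pattern (n=2): 0.521284 : 0.401432 : 0.077284
Silver pattern (n=1): 0.5180 : 0.4820
Convolve the two distributions (both contribute in 2-u steps):
  M: 0.521284×0.5180 = 0.270025
  M+2: 0.521284×0.4820 + 0.401432×0.5180 = 0.459201
  M+4: 0.401432×0.4820 + 0.077284×0.5180 = 0.233523
  M+6: 0.077284×0.4820 = 0.037251
Scale to base peak (0.459201) = 100: 58.8 : 100.0 : 50.9 : 8.1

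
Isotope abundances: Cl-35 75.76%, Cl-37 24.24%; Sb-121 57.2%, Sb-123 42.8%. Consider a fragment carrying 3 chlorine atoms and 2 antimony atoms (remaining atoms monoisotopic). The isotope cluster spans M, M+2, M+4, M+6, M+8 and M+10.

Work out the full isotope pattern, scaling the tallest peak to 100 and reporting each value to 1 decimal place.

Chlorine pattern (n=3): 0.4348304 : 0.41738208 : 0.13354464 : 0.01424288
Antimony pattern (n=2): 0.327184 : 0.489632 : 0.183184
Convolve the two distributions (both contribute in 2-u steps):
  M: 0.4348304×0.327184 = 0.142270
  M+2: 0.4348304×0.489632 + 0.41738208×0.327184 = 0.349468
  M+4: 0.4348304×0.183184 + 0.41738208×0.489632 + 0.13354464×0.327184 = 0.327711
  M+6: 0.41738208×0.183184 + 0.13354464×0.489632 + 0.01424288×0.327184 = 0.146505
  M+8: 0.13354464×0.183184 + 0.01424288×0.489632 = 0.031437
  M+10: 0.01424288×0.183184 = 0.002609
Scale to base peak (0.349468) = 100: 40.7 : 100.0 : 93.8 : 41.9 : 9.0 : 0.7

40.7 : 100.0 : 93.8 : 41.9 : 9.0 : 0.7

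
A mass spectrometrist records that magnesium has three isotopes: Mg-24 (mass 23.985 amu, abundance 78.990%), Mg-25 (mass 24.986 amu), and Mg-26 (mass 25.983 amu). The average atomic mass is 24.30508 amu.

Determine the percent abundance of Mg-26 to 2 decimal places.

11.01%

The remaining 21.010% is split between Mg-25 (fraction x) and Mg-26 (fraction 0.21010 − x).
Substituting: 24.986x + 25.983(0.21010 − x) = 5.3593285
(24.986 − 25.983)x = -0.0996998  ⇒  x = 0.10000, y = 0.11010
Mg-25: 10.00%, Mg-26: 11.01%.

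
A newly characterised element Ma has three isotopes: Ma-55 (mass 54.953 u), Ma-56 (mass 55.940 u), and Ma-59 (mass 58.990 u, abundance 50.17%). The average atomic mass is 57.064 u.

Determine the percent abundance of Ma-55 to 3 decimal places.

The remaining 49.83% is split between Ma-55 (fraction x) and Ma-56 (fraction 0.4983 − x).
Substituting: 54.953x + 55.940(0.4983 − x) = 27.468717
(54.953 − 55.940)x = -0.406185  ⇒  x = 0.41153, y = 0.08677
Ma-55: 41.153%, Ma-56: 8.677%.

41.153%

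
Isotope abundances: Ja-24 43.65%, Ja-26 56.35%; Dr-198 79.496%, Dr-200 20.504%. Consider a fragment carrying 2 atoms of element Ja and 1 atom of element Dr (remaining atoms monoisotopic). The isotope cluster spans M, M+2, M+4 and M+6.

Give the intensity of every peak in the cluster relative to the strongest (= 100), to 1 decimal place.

Element Ja pattern (n=2): 0.19053225 : 0.4919355 : 0.31753225
Element Dr pattern (n=1): 0.79496 : 0.20504
Convolve the two distributions (both contribute in 2-u steps):
  M: 0.19053225×0.79496 = 0.151466
  M+2: 0.19053225×0.20504 + 0.4919355×0.79496 = 0.430136
  M+4: 0.4919355×0.20504 + 0.31753225×0.79496 = 0.353292
  M+6: 0.31753225×0.20504 = 0.065107
Scale to base peak (0.430136) = 100: 35.2 : 100.0 : 82.1 : 15.1

35.2 : 100.0 : 82.1 : 15.1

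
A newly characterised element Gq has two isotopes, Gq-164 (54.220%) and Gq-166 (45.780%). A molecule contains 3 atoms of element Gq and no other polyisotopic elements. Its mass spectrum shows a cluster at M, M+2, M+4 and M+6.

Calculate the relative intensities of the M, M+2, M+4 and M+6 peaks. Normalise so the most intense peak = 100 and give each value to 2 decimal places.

The 3 Gq atoms are independent, so intensities follow the terms of (0.54220 + 0.45780)^3.
P(M) = 0.54220^3 = 0.159396
P(M+2) = 3 × 0.54220^2 × 0.45780^1 = 0.403753
P(M+4) = 3 × 0.54220^1 × 0.45780^2 = 0.340904
P(M+6) = 0.45780^3 = 0.095946
The M+2 peak is largest (0.403753); scaling to 100 gives 39.48 : 100.00 : 84.43 : 23.76.

39.48 : 100.00 : 84.43 : 23.76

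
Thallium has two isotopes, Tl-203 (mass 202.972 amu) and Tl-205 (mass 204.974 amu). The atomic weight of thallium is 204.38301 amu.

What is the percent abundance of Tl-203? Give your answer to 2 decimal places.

Writing the weighted mean with unknown fraction x of Tl-203:
202.972·x + 204.974·(1 − x) = 204.38301
(202.972 − 204.974)·x = 204.38301 − 204.974
x = -0.59099 / -2.002 = 0.29520 → 29.52% Tl-203, 70.48% Tl-205.

29.52%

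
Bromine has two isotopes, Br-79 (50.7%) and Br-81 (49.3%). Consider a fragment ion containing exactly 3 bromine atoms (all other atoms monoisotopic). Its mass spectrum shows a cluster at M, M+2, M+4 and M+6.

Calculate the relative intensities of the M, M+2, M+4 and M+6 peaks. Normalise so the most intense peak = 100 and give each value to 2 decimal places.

34.28 : 100.00 : 97.24 : 31.52

The 3 Br atoms are independent, so intensities follow the terms of (0.507 + 0.493)^3.
P(M) = 0.507^3 = 0.130324
P(M+2) = 3 × 0.507^2 × 0.493^1 = 0.380175
P(M+4) = 3 × 0.507^1 × 0.493^2 = 0.369678
P(M+6) = 0.493^3 = 0.119823
The M+2 peak is largest (0.380175); scaling to 100 gives 34.28 : 100.00 : 97.24 : 31.52.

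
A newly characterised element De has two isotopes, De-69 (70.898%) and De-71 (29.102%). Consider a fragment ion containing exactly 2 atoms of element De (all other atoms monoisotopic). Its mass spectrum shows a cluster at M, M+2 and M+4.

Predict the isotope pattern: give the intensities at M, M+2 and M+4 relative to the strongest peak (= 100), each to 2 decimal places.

Each De atom is independently De-69 (p = 0.70898) or De-71 (q = 0.29102); the cluster is the binomial expansion (p + q)^2.
P(M) = 0.70898^2 = 0.502653
P(M+2) = 2 × 0.70898^1 × 0.29102^1 = 0.412655
P(M+4) = 0.29102^2 = 0.084693
The M peak is largest (0.502653); scaling to 100 gives 100.00 : 82.10 : 16.85.

100.00 : 82.10 : 16.85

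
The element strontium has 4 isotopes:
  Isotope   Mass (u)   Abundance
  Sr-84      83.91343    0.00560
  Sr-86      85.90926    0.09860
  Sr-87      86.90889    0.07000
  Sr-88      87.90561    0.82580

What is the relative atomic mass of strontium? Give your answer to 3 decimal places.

The abundance-weighted mean is 0.00560 × 83.91343 + 0.09860 × 85.90926 + 0.07000 × 86.90889 + 0.82580 × 87.90561
= 0.469915 + 8.470653 + 6.083622 + 72.592453 = 87.616643 u

87.617 u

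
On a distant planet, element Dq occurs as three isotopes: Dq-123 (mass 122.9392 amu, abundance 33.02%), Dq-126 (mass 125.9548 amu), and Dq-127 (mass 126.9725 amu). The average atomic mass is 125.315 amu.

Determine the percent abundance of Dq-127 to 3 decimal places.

Let x and y be the fractions of Dq-126 and Dq-127. Then x + y = 1 − 0.3302 = 0.6698 and 125.9548x + 126.9725y = 125.315 − 0.3302×122.9392 = 84.72047616.
Substituting: 125.9548x + 126.9725(0.6698 − x) = 84.72047616
(125.9548 − 126.9725)x = -0.32570434  ⇒  x = 0.32004, y = 0.34976
Dq-126: 32.004%, Dq-127: 34.976%.

34.976%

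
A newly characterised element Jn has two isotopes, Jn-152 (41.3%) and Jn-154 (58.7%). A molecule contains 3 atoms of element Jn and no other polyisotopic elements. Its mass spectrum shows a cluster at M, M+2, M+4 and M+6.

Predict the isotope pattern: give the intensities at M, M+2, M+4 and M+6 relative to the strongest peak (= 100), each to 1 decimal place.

16.5 : 70.4 : 100.0 : 47.4

Expanding (0.413 + 0.587)^3:
P(M) = 0.413^3 = 0.070445
P(M+2) = 3 × 0.413^2 × 0.587^1 = 0.300372
P(M+4) = 3 × 0.413^1 × 0.587^2 = 0.426921
P(M+6) = 0.587^3 = 0.202262
The M+4 peak is largest (0.426921); scaling to 100 gives 16.5 : 70.4 : 100.0 : 47.4.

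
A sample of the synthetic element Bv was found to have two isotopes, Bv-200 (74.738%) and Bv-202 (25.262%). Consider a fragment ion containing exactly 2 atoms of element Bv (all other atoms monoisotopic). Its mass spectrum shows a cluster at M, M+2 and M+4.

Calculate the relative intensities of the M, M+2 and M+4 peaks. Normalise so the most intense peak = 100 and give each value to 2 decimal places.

Expanding (0.74738 + 0.25262)^2:
P(M) = 0.74738^2 = 0.558577
P(M+2) = 2 × 0.74738^1 × 0.25262^1 = 0.377606
P(M+4) = 0.25262^2 = 0.063817
The M peak is largest (0.558577); scaling to 100 gives 100.00 : 67.60 : 11.42.

100.00 : 67.60 : 11.42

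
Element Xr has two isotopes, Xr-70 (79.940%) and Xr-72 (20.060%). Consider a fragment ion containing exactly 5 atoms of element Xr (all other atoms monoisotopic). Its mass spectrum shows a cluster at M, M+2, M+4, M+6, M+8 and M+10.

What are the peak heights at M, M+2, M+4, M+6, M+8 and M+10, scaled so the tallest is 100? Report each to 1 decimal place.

The 5 Xr atoms are independent, so intensities follow the terms of (0.79940 + 0.20060)^5.
P(M) = 0.79940^5 = 0.326453
P(M+2) = 5 × 0.79940^4 × 0.20060^1 = 0.409598
P(M+4) = 10 × 0.79940^3 × 0.20060^2 = 0.205567
P(M+6) = 10 × 0.79940^2 × 0.20060^3 = 0.051585
P(M+8) = 5 × 0.79940^1 × 0.20060^4 = 0.006472
P(M+10) = 0.20060^5 = 0.000325
The M+2 peak is largest (0.409598); scaling to 100 gives 79.7 : 100.0 : 50.2 : 12.6 : 1.6 : 0.1.

79.7 : 100.0 : 50.2 : 12.6 : 1.6 : 0.1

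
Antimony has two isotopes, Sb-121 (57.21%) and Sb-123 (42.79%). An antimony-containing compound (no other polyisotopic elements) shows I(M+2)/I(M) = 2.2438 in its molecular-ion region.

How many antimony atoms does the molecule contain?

3

With n Sb atoms, P(M+2)/P(M) = C(n,1)·p^(n−1)q / p^n = n·q/p = n · 0.4279/0.5721.
n = 2.2438 × 0.5721/0.4279 = 3.00 ≈ 3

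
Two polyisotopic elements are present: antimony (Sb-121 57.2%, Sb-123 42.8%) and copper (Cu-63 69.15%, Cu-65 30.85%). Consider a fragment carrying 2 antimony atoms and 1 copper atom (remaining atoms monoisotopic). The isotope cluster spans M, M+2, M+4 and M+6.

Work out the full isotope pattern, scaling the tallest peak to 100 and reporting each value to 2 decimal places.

Antimony pattern (n=2): 0.327184 : 0.489632 : 0.183184
Copper pattern (n=1): 0.6915 : 0.3085
Convolve the two distributions (both contribute in 2-u steps):
  M: 0.327184×0.6915 = 0.226248
  M+2: 0.327184×0.3085 + 0.489632×0.6915 = 0.439517
  M+4: 0.489632×0.3085 + 0.183184×0.6915 = 0.277723
  M+6: 0.183184×0.3085 = 0.056512
Scale to base peak (0.439517) = 100: 51.48 : 100.00 : 63.19 : 12.86

51.48 : 100.00 : 63.19 : 12.86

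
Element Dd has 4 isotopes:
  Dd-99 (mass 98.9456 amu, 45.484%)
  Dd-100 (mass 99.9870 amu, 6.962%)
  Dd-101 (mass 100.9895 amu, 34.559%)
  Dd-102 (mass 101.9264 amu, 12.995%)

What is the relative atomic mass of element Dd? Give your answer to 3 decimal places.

Ar = Σ fᵢ·mᵢ = 0.45484 × 98.9456 + 0.06962 × 99.9870 + 0.34559 × 100.9895 + 0.12995 × 101.9264
= 45.00442 + 6.96109 + 34.90096 + 13.24534 = 100.11181 amu

100.112 amu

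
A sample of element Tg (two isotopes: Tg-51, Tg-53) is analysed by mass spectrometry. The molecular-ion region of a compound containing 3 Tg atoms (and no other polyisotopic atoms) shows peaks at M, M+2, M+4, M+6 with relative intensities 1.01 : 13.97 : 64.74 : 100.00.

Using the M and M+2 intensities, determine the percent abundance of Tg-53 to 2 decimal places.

82.18%

If p is the fraction of Tg that is Tg-51, then I(M+2)/I(M) = [C(3,1)·p^2·(1−p)] / p^3 = 3·(1−p)/p = 13.97/1.01 = 13.8317
(1−p)/p = 13.8317/3 = 4.6106  ⇒  p = 1/(1 + 4.6106) = 0.1782
Tg-51: 17.82%, Tg-53: 82.18%.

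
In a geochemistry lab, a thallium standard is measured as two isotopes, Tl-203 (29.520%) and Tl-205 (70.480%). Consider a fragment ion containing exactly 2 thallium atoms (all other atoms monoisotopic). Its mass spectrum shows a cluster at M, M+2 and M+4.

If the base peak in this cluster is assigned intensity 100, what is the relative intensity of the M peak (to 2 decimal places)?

(0.29520 + 0.70480)^2 gives M 0.0871, M+2 0.4161, M+4 0.4967; the largest is M+4.
P(M+4) = C(2,2) × 0.29520^0 × 0.70480^2 = 1 × 1.0000 × 0.49674304 = 0.496743 (base)
P(M) = C(2,0) × 0.29520^2 × 0.70480^0 = 1 × 0.08714304 × 1.0000 = 0.087143
Relative intensity = 0.087143 / 0.496743 × 100 = 17.54

17.54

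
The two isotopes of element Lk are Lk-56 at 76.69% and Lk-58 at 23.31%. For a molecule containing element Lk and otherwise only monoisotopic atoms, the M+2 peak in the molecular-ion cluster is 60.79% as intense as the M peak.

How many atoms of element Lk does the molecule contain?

For n independent Lk atoms, I(M+2)/I(M) = n · (abundance Lk-58) / (abundance Lk-56) = n · 0.2331/0.7669.
n = 0.6079 × 0.7669/0.2331 = 2.00 ≈ 2

2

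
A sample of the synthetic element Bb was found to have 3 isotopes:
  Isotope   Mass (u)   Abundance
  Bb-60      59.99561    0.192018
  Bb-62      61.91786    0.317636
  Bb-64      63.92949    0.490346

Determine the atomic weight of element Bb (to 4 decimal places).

The abundance-weighted mean is 0.192018 × 59.99561 + 0.317636 × 61.91786 + 0.490346 × 63.92949
= 11.520237 + 19.667341 + 31.347570 = 62.535148 u

62.5351 u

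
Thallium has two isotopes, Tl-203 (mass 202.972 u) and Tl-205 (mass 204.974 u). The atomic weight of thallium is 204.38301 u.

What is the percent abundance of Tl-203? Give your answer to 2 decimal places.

29.52%

Writing the weighted mean with unknown fraction x of Tl-203:
202.972·x + 204.974·(1 − x) = 204.38301
(202.972 − 204.974)·x = 204.38301 − 204.974
x = -0.59099 / -2.002 = 0.29520 → 29.52% Tl-203, 70.48% Tl-205.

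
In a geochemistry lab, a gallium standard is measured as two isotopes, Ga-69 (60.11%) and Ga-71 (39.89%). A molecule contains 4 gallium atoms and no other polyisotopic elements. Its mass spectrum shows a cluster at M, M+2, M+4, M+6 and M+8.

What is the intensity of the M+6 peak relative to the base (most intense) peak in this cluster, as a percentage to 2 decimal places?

44.04%

(0.6011 + 0.3989)^4 gives M 0.1306, M+2 0.3465, M+4 0.3450, M+6 0.1526, M+8 0.0253; the largest is M+2.
P(M+2) = C(4,1) × 0.6011^3 × 0.3989^1 = 4 × 0.21719018 × 0.3989 = 0.346549 (base)
P(M+6) = C(4,3) × 0.6011^1 × 0.3989^3 = 4 × 0.6011 × 0.06347345 = 0.152616
Relative intensity = 0.152616 / 0.346549 × 100 = 44.04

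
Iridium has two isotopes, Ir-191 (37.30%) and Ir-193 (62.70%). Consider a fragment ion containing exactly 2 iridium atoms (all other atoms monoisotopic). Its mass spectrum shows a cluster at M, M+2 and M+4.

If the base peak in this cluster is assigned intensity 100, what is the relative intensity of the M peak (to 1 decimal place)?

Term probabilities: M 0.1391, M+2 0.4677, M+4 0.3931. Base peak = M+2.
P(M+2) = C(2,1) × 0.3730^1 × 0.6270^1 = 2 × 0.3730 × 0.6270 = 0.467742 (base)
P(M) = C(2,0) × 0.3730^2 × 0.6270^0 = 1 × 0.139129 × 1.0000 = 0.139129
Relative intensity = 0.139129 / 0.467742 × 100 = 29.7

29.7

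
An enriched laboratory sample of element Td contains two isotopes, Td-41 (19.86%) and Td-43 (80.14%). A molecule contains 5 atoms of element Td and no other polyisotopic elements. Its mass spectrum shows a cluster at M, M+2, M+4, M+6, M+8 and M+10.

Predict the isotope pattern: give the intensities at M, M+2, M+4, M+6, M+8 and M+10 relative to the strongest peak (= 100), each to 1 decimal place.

0.1 : 1.5 : 12.3 : 49.6 : 100.0 : 80.7

The 5 Td atoms are independent, so intensities follow the terms of (0.1986 + 0.8014)^5.
P(M) = 0.1986^5 = 0.000309
P(M+2) = 5 × 0.1986^4 × 0.8014^1 = 0.006234
P(M+4) = 10 × 0.1986^3 × 0.8014^2 = 0.050308
P(M+6) = 10 × 0.1986^2 × 0.8014^3 = 0.203005
P(M+8) = 5 × 0.1986^1 × 0.8014^4 = 0.409587
P(M+10) = 0.8014^5 = 0.330557
The M+8 peak is largest (0.409587); scaling to 100 gives 0.1 : 1.5 : 12.3 : 49.6 : 100.0 : 80.7.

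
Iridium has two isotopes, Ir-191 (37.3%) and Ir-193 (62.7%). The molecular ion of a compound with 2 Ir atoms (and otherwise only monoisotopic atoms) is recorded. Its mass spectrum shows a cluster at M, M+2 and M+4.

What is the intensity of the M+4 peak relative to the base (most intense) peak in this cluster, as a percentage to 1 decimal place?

Binomial terms of (0.373 + 0.627)^2: M 0.1391, M+2 0.4677, M+4 0.3931 → M+2 is the base peak.
P(M+2) = C(2,1) × 0.373^1 × 0.627^1 = 2 × 0.3730 × 0.6270 = 0.467742 (base)
P(M+4) = C(2,2) × 0.373^0 × 0.627^2 = 1 × 1.0000 × 0.393129 = 0.393129
Relative intensity = 0.393129 / 0.467742 × 100 = 84.0

84.0%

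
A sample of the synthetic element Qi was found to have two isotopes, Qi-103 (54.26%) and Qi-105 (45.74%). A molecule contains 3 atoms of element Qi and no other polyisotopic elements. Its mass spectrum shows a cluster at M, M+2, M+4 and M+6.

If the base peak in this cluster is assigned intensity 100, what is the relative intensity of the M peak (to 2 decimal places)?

39.54

(0.5426 + 0.4574)^3 gives M 0.1597, M+2 0.4040, M+4 0.3406, M+6 0.0957; the largest is M+2.
P(M+2) = C(3,1) × 0.5426^2 × 0.4574^1 = 3 × 0.29441476 × 0.4574 = 0.403996 (base)
P(M) = C(3,0) × 0.5426^3 × 0.4574^0 = 1 × 0.15974945 × 1.0000 = 0.159749
Relative intensity = 0.159749 / 0.403996 × 100 = 39.54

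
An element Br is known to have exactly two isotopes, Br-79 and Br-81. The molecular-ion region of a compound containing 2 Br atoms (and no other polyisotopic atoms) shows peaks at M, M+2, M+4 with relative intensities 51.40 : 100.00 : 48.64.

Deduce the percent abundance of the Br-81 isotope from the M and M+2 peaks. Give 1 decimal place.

49.3%

Write p for the Br-79 fraction. I(M+2)/I(M) = [C(2,1)·p^1·(1−p)] / p^2 = 2·(1−p)/p = 100.00/51.40 = 1.9455
(1−p)/p = 1.9455/2 = 0.9728  ⇒  p = 1/(1 + 0.9728) = 0.5069
Br-79: 50.7%, Br-81: 49.3%.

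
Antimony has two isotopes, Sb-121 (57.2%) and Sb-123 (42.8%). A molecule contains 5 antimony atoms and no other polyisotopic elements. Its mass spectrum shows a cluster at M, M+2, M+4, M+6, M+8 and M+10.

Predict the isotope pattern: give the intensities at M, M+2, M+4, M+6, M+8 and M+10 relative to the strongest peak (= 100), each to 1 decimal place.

17.9 : 66.8 : 100.0 : 74.8 : 28.0 : 4.2

Each Sb atom is independently Sb-121 (p = 0.572) or Sb-123 (q = 0.428); the cluster is the binomial expansion (p + q)^5.
P(M) = 0.572^5 = 0.061232
P(M+2) = 5 × 0.572^4 × 0.428^1 = 0.229086
P(M+4) = 10 × 0.572^3 × 0.428^2 = 0.342827
P(M+6) = 10 × 0.572^2 × 0.428^3 = 0.256521
P(M+8) = 5 × 0.572^1 × 0.428^4 = 0.095971
P(M+10) = 0.428^5 = 0.014362
The M+4 peak is largest (0.342827); scaling to 100 gives 17.9 : 66.8 : 100.0 : 74.8 : 28.0 : 4.2.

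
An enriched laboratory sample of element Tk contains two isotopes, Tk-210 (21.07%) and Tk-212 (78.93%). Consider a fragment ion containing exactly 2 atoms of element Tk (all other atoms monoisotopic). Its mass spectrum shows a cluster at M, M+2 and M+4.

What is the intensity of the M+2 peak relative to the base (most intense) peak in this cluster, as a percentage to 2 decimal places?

53.39%

(0.2107 + 0.7893)^2 gives M 0.0444, M+2 0.3326, M+4 0.6230; the largest is M+4.
P(M+4) = C(2,2) × 0.2107^0 × 0.7893^2 = 1 × 1.0000 × 0.62299449 = 0.622994 (base)
P(M+2) = C(2,1) × 0.2107^1 × 0.7893^1 = 2 × 0.2107 × 0.7893 = 0.332611
Relative intensity = 0.332611 / 0.622994 × 100 = 53.39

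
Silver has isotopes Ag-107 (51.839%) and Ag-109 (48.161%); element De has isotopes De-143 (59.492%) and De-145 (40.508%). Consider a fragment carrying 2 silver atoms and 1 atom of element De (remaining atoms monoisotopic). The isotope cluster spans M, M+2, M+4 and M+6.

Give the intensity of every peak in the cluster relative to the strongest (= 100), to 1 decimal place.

Silver pattern (n=2): 0.26872819 : 0.49932362 : 0.23194819
Element De pattern (n=1): 0.59492 : 0.40508
Convolve the two distributions (both contribute in 2-u steps):
  M: 0.26872819×0.59492 = 0.159872
  M+2: 0.26872819×0.40508 + 0.49932362×0.59492 = 0.405914
  M+4: 0.49932362×0.40508 + 0.23194819×0.59492 = 0.340257
  M+6: 0.23194819×0.40508 = 0.093958
Scale to base peak (0.405914) = 100: 39.4 : 100.0 : 83.8 : 23.1

39.4 : 100.0 : 83.8 : 23.1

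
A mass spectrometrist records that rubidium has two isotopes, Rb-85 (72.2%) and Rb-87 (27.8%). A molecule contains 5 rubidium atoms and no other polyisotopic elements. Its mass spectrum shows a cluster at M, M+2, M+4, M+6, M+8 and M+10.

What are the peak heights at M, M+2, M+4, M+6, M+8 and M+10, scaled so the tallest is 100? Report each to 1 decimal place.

Expanding (0.722 + 0.278)^5:
P(M) = 0.722^5 = 0.196194
P(M+2) = 5 × 0.722^4 × 0.278^1 = 0.377714
P(M+4) = 10 × 0.722^3 × 0.278^2 = 0.290872
P(M+6) = 10 × 0.722^2 × 0.278^3 = 0.111998
P(M+8) = 5 × 0.722^1 × 0.278^4 = 0.021562
P(M+10) = 0.278^5 = 0.001660
The M+2 peak is largest (0.377714); scaling to 100 gives 51.9 : 100.0 : 77.0 : 29.7 : 5.7 : 0.4.

51.9 : 100.0 : 77.0 : 29.7 : 5.7 : 0.4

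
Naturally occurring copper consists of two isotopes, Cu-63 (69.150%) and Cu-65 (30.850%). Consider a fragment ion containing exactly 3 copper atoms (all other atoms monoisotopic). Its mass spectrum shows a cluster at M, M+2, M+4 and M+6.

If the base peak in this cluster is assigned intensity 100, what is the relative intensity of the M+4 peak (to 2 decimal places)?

44.61

Term probabilities: M 0.3307, M+2 0.4425, M+4 0.1974, M+6 0.0294. Base peak = M+2.
P(M+2) = C(3,1) × 0.69150^2 × 0.30850^1 = 3 × 0.47817225 × 0.3085 = 0.442548 (base)
P(M+4) = C(3,2) × 0.69150^1 × 0.30850^2 = 3 × 0.6915 × 0.09517225 = 0.197435
Relative intensity = 0.197435 / 0.442548 × 100 = 44.61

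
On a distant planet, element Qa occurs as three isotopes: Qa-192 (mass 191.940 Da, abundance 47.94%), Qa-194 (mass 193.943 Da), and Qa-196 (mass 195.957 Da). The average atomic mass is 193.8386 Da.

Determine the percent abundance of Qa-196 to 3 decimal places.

The remaining 52.06% is split between Qa-194 (fraction x) and Qa-196 (fraction 0.5206 − x).
Substituting: 193.943x + 195.957(0.5206 − x) = 101.822564
(193.943 − 195.957)x = -0.1926502  ⇒  x = 0.09566, y = 0.42494
Qa-194: 9.566%, Qa-196: 42.494%.

42.494%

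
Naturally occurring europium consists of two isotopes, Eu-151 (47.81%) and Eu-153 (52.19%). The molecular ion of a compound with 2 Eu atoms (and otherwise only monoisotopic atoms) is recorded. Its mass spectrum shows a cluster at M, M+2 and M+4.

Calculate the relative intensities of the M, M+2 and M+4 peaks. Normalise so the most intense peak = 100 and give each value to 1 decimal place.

Each Eu atom is independently Eu-151 (p = 0.4781) or Eu-153 (q = 0.5219); the cluster is the binomial expansion (p + q)^2.
P(M) = 0.4781^2 = 0.228580
P(M+2) = 2 × 0.4781^1 × 0.5219^1 = 0.499041
P(M+4) = 0.5219^2 = 0.272380
The M+2 peak is largest (0.499041); scaling to 100 gives 45.8 : 100.0 : 54.6.

45.8 : 100.0 : 54.6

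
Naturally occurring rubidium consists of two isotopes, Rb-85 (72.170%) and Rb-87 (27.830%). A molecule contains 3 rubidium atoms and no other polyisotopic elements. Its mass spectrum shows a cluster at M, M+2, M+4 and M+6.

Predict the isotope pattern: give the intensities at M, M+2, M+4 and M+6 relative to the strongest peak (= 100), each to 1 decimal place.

86.4 : 100.0 : 38.6 : 5.0

Expanding (0.72170 + 0.27830)^3:
P(M) = 0.72170^3 = 0.375898
P(M+2) = 3 × 0.72170^2 × 0.27830^1 = 0.434858
P(M+4) = 3 × 0.72170^1 × 0.27830^2 = 0.167689
P(M+6) = 0.27830^3 = 0.021555
The M+2 peak is largest (0.434858); scaling to 100 gives 86.4 : 100.0 : 38.6 : 5.0.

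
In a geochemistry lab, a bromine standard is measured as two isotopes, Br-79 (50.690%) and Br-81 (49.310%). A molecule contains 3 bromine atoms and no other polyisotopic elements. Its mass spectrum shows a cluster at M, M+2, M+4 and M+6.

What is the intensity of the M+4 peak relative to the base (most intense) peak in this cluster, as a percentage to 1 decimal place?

97.3%

Binomial terms of (0.50690 + 0.49310)^3: M 0.1302, M+2 0.3801, M+4 0.3698, M+6 0.1199 → M+2 is the base peak.
P(M+2) = C(3,1) × 0.50690^2 × 0.49310^1 = 3 × 0.25694761 × 0.4931 = 0.380103 (base)
P(M+4) = C(3,2) × 0.50690^1 × 0.49310^2 = 3 × 0.5069 × 0.24314761 = 0.369755
Relative intensity = 0.369755 / 0.380103 × 100 = 97.3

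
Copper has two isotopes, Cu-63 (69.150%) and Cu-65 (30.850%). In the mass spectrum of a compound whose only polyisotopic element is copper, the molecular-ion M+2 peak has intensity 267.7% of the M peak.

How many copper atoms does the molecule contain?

For n independent Cu atoms, I(M+2)/I(M) = n · (abundance Cu-65) / (abundance Cu-63) = n · 0.30850/0.69150.
n = 2.677 × 0.69150/0.30850 = 6.00 ≈ 6

6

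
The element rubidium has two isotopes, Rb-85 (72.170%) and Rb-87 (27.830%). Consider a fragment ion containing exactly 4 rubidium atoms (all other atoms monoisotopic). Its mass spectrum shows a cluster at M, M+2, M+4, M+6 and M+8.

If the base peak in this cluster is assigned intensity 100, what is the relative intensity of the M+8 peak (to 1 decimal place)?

(0.72170 + 0.27830)^4 gives M 0.2713, M+2 0.4184, M+4 0.2420, M+6 0.0622, M+8 0.0060; the largest is M+2.
P(M+2) = C(4,1) × 0.72170^3 × 0.27830^1 = 4 × 0.37589809 × 0.2783 = 0.418450 (base)
P(M+8) = C(4,4) × 0.72170^0 × 0.27830^4 = 1 × 1.0000 × 0.00599864 = 0.005999
Relative intensity = 0.005999 / 0.418450 × 100 = 1.4

1.4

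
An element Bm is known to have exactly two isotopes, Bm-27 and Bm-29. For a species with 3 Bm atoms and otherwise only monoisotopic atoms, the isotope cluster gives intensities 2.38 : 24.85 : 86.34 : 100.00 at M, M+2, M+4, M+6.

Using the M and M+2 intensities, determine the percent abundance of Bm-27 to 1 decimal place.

22.3%

Write p for the Bm-27 fraction. I(M+2)/I(M) = [C(3,1)·p^2·(1−p)] / p^3 = 3·(1−p)/p = 24.85/2.38 = 10.4412
(1−p)/p = 10.4412/3 = 3.4804  ⇒  p = 1/(1 + 3.4804) = 0.2232
Bm-27: 22.3%, Bm-29: 77.7%.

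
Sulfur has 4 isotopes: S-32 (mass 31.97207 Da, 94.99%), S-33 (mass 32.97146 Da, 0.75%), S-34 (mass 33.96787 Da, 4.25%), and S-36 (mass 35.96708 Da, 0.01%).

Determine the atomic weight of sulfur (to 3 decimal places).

Weight each isotope mass by its fractional abundance: 0.9499 × 31.97207 + 0.0075 × 32.97146 + 0.0425 × 33.96787 + 0.0001 × 35.96708
= 30.370269 + 0.247286 + 1.443634 + 0.003597 = 32.064786 Da

32.065 Da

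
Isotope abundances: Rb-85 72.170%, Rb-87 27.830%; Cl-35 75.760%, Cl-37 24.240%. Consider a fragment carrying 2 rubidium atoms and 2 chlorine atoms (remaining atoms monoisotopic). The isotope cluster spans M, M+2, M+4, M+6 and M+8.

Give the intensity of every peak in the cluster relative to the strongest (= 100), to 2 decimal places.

Rubidium pattern (n=2): 0.52085089 : 0.40169822 : 0.07745089
Chlorine pattern (n=2): 0.57395776 : 0.36728448 : 0.05875776
Convolve the two distributions (both contribute in 2-u steps):
  M: 0.52085089×0.57395776 = 0.298946
  M+2: 0.52085089×0.36728448 + 0.40169822×0.57395776 = 0.421858
  M+4: 0.52085089×0.05875776 + 0.40169822×0.36728448 + 0.07745089×0.57395776 = 0.222595
  M+6: 0.40169822×0.05875776 + 0.07745089×0.36728448 = 0.052049
  M+8: 0.07745089×0.05875776 = 0.004551
Scale to base peak (0.421858) = 100: 70.86 : 100.00 : 52.77 : 12.34 : 1.08

70.86 : 100.00 : 52.77 : 12.34 : 1.08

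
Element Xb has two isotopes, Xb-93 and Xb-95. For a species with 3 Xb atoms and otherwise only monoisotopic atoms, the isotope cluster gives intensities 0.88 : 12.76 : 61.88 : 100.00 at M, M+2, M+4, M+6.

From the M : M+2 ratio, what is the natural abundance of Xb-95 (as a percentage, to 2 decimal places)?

If p is the fraction of Xb that is Xb-93, then I(M+2)/I(M) = [C(3,1)·p^2·(1−p)] / p^3 = 3·(1−p)/p = 12.76/0.88 = 14.5000
(1−p)/p = 14.5000/3 = 4.8333  ⇒  p = 1/(1 + 4.8333) = 0.1714
Xb-93: 17.14%, Xb-95: 82.86%.

82.86%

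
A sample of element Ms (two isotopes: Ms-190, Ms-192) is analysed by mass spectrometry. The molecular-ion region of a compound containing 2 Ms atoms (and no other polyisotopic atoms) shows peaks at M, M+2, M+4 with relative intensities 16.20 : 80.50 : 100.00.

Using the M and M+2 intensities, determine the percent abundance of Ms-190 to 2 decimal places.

Let p = fractional abundance of Ms-190. I(M+2)/I(M) = [C(2,1)·p^1·(1−p)] / p^2 = 2·(1−p)/p = 80.50/16.20 = 4.9691
(1−p)/p = 4.9691/2 = 2.4846  ⇒  p = 1/(1 + 2.4846) = 0.2870
Ms-190: 28.70%, Ms-192: 71.30%.

28.70%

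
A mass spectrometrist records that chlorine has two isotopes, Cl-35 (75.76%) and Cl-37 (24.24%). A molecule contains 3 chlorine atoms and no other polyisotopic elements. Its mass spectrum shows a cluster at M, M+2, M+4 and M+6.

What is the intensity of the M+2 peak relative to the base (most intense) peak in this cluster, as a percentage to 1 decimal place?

Term probabilities: M 0.4348, M+2 0.4174, M+4 0.1335, M+6 0.0142. Base peak = M.
P(M) = C(3,0) × 0.7576^3 × 0.2424^0 = 1 × 0.4348304 × 1.0000 = 0.434830 (base)
P(M+2) = C(3,1) × 0.7576^2 × 0.2424^1 = 3 × 0.57395776 × 0.2424 = 0.417382
Relative intensity = 0.417382 / 0.434830 × 100 = 96.0

96.0%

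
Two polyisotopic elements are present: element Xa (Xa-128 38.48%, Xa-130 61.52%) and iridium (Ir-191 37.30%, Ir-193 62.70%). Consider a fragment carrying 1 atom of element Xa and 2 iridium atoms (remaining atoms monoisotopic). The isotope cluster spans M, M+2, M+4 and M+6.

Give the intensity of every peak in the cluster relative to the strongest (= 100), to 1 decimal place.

Element Xa pattern (n=1): 0.3848 : 0.6152
Iridium pattern (n=2): 0.139129 : 0.467742 : 0.393129
Convolve the two distributions (both contribute in 2-u steps):
  M: 0.3848×0.139129 = 0.053537
  M+2: 0.3848×0.467742 + 0.6152×0.139129 = 0.265579
  M+4: 0.3848×0.393129 + 0.6152×0.467742 = 0.439031
  M+6: 0.6152×0.393129 = 0.241853
Scale to base peak (0.439031) = 100: 12.2 : 60.5 : 100.0 : 55.1

12.2 : 60.5 : 100.0 : 55.1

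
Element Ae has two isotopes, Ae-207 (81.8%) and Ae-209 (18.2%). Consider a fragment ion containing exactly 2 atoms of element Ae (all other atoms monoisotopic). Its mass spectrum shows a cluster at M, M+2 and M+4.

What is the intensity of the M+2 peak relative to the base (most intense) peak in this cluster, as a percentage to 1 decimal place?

44.5%

(0.818 + 0.182)^2 gives M 0.6691, M+2 0.2978, M+4 0.0331; the largest is M.
P(M) = C(2,0) × 0.818^2 × 0.182^0 = 1 × 0.669124 × 1.0000 = 0.669124 (base)
P(M+2) = C(2,1) × 0.818^1 × 0.182^1 = 2 × 0.8180 × 0.1820 = 0.297752
Relative intensity = 0.297752 / 0.669124 × 100 = 44.5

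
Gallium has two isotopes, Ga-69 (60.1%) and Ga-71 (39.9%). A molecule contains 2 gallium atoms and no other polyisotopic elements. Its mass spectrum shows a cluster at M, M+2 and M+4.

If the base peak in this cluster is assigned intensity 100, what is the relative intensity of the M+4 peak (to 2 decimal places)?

(0.601 + 0.399)^2 gives M 0.3612, M+2 0.4796, M+4 0.1592; the largest is M+2.
P(M+2) = C(2,1) × 0.601^1 × 0.399^1 = 2 × 0.6010 × 0.3990 = 0.479598 (base)
P(M+4) = C(2,2) × 0.601^0 × 0.399^2 = 1 × 1.0000 × 0.159201 = 0.159201
Relative intensity = 0.159201 / 0.479598 × 100 = 33.19

33.19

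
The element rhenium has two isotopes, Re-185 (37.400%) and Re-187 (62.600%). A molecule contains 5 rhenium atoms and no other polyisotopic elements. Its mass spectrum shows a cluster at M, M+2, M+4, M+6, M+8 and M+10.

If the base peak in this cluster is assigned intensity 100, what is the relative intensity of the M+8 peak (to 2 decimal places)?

83.69

(0.37400 + 0.62600)^5 gives M 0.0073, M+2 0.0612, M+4 0.2050, M+6 0.3431, M+8 0.2872, M+10 0.0961; the largest is M+6.
P(M+6) = C(5,3) × 0.37400^2 × 0.62600^3 = 10 × 0.139876 × 0.24531438 = 0.343136 (base)
P(M+8) = C(5,4) × 0.37400^1 × 0.62600^4 = 5 × 0.3740 × 0.1535668 = 0.287170
Relative intensity = 0.287170 / 0.343136 × 100 = 83.69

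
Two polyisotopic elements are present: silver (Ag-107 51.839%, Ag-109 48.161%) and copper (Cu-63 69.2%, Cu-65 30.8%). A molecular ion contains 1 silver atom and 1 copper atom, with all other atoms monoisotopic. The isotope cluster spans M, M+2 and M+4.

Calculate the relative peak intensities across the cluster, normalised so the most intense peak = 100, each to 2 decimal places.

72.77 : 100.00 : 30.09

Silver pattern (n=1): 0.51839 : 0.48161
Copper pattern (n=1): 0.6920 : 0.3080
Convolve the two distributions (both contribute in 2-u steps):
  M: 0.51839×0.6920 = 0.358726
  M+2: 0.51839×0.3080 + 0.48161×0.6920 = 0.492938
  M+4: 0.48161×0.3080 = 0.148336
Scale to base peak (0.492938) = 100: 72.77 : 100.00 : 30.09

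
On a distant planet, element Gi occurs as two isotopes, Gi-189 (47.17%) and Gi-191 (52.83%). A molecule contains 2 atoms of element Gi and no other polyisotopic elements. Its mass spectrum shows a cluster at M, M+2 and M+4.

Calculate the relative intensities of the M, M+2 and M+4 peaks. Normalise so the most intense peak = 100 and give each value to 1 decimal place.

The 2 Gi atoms are independent, so intensities follow the terms of (0.4717 + 0.5283)^2.
P(M) = 0.4717^2 = 0.222501
P(M+2) = 2 × 0.4717^1 × 0.5283^1 = 0.498398
P(M+4) = 0.5283^2 = 0.279101
The M+2 peak is largest (0.498398); scaling to 100 gives 44.6 : 100.0 : 56.0.

44.6 : 100.0 : 56.0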